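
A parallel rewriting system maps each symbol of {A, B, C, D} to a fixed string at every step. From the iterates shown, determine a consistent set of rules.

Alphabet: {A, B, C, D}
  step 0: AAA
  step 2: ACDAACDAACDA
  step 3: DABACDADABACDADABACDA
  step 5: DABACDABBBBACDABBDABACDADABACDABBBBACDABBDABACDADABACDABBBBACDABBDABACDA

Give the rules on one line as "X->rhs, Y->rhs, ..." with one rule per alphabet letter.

  step 2 ⇒ step 3: ACDAACDAACDA ⇒ DA·B·AC·DA·DA·B·AC·DA·DA·B·AC·DA
    A ↦ DA
    C ↦ B
    D ↦ AC
    B ↦ BB  (constrained at step 3)

A->DA, B->BB, C->B, D->AC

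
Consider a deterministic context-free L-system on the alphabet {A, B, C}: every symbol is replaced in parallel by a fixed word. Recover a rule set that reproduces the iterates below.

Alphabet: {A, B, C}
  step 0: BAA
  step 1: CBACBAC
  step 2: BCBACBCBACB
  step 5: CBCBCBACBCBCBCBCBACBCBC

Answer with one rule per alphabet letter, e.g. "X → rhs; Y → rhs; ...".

  step 1 ⇒ step 2: CBACBAC ⇒ B·C·BAC·B·C·BAC·B
    A ↦ BAC
    B ↦ C
    C ↦ B

A->BAC, B->C, C->B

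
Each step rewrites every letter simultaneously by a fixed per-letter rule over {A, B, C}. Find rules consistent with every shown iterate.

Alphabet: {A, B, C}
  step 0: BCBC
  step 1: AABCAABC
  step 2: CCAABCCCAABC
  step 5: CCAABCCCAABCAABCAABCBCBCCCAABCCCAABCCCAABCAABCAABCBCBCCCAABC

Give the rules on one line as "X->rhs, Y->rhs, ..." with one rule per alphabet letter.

  step 1 ⇒ step 2: AABCAABC ⇒ C·C·AA·BC·C·C·AA·BC
    A ↦ C
    B ↦ AA
    C ↦ BC

A->C, B->AA, C->BC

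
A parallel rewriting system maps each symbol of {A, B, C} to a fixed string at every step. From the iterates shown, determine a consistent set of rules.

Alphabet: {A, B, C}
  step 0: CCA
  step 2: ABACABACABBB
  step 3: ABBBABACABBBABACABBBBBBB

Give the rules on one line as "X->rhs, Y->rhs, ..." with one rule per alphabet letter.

  step 2 ⇒ step 3: ABACABACABBB ⇒ AB·BB·AB·AC·AB·BB·AB·AC·AB·BB·BB·BB
    A ↦ AB
    B ↦ BB
    C ↦ AC

A->AB, B->BB, C->AC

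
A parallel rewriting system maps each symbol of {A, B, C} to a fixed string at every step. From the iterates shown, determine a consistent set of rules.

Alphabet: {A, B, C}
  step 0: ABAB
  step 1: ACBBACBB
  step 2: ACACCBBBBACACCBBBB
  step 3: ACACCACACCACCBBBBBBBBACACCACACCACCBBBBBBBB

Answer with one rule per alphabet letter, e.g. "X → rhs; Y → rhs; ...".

A->AC, B->BB, C->ACC

  step 2 ⇒ step 3: ACACCBBBBACACCBBBB ⇒ AC·ACC·AC·ACC·ACC·BB·BB·BB·BB·AC·ACC·AC·ACC·ACC·BB·BB·BB·BB
    A ↦ AC
    B ↦ BB
    C ↦ ACC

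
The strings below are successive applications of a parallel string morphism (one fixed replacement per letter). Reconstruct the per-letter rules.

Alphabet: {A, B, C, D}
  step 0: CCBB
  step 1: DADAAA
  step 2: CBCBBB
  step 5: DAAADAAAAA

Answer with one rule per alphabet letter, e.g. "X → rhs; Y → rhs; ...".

  step 1 ⇒ step 2: DADAAA ⇒ C·B·C·B·B·B
    A ↦ B
    D ↦ C
  step 0 ⇒ step 1: CCBB ⇒ DA·DA·A·A
    B ↦ A
  step 0 ⇒ step 1: CCBB ⇒ DA·DA·A·A
    C ↦ DA

A->B, B->A, C->DA, D->C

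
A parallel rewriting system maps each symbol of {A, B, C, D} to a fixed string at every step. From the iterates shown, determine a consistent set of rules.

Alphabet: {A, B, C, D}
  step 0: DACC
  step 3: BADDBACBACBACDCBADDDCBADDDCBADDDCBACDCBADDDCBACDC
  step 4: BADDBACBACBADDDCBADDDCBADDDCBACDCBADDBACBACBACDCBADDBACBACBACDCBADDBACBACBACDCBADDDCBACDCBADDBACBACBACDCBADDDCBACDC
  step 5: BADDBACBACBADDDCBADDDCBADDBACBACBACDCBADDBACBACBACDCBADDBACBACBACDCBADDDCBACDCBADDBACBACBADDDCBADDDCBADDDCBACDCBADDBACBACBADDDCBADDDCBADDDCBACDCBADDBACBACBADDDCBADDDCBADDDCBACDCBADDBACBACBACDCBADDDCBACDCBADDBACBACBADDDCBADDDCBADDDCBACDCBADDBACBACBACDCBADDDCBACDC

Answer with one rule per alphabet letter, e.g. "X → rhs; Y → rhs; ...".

  step 4 ⇒ step 5: BADDBACBACBADDDCBADDDCBADDDCBACDCBADDBACBACBACDCBADDBACBACBACDCBADDBACBACBACDCBADDDCBACDCBADDBACBACBACDCBADDDCBACDC ⇒ BA·DD·BAC·BAC·BA·DD·DC·BA·DD·DC·BA·DD·BAC·BAC·BAC·DC·BA·DD·BAC·BAC·BAC·DC·BA·DD·BAC·BAC·BAC·DC·BA·DD·DC·BAC·DC·BA·DD·BAC·BAC·BA·DD·DC·BA·DD·DC·BA·DD·DC·BAC·DC·BA·DD·BAC·BAC·BA·DD·DC·BA·DD·DC·BA·DD·DC·BAC·DC·BA·DD·BAC·BAC·BA·DD·DC·BA·DD·DC·BA·DD·DC·BAC·DC·BA·DD·BAC·BAC·BAC·DC·BA·DD·DC·BAC·DC·BA·DD·BAC·BAC·BA·DD·DC·BA·DD·DC·BA·DD·DC·BAC·DC·BA·DD·BAC·BAC·BAC·DC·BA·DD·DC·BAC·DC
    A ↦ DD
    B ↦ BA
    C ↦ DC
    D ↦ BAC

A->DD, B->BA, C->DC, D->BAC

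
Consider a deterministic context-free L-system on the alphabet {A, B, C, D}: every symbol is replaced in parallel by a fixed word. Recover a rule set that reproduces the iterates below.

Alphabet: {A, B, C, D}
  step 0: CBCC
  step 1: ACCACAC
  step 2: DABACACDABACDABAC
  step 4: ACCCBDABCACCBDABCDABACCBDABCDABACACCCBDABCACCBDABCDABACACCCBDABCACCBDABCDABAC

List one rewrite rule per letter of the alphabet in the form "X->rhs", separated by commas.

  step 1 ⇒ step 2: ACCACAC ⇒ DAB·AC·AC·DAB·AC·DAB·AC
    A ↦ DAB
    C ↦ AC
  step 0 ⇒ step 1: CBCC ⇒ AC·C·AC·AC
    B ↦ C
    D ↦ CB  (constrained at step 2)

A->DAB, B->C, C->AC, D->CB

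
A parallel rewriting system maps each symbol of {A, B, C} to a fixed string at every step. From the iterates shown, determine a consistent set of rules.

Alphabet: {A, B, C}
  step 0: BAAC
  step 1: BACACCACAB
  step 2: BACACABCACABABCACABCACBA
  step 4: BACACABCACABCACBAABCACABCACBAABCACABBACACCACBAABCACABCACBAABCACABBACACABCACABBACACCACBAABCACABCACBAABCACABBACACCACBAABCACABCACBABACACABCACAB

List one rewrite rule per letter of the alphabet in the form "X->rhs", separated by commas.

  step 1 ⇒ step 2: BACACCACAB ⇒ BA·CAC·AB·CAC·AB·AB·CAC·AB·CAC·BA
    A ↦ CAC
    B ↦ BA
    C ↦ AB

A->CAC, B->BA, C->AB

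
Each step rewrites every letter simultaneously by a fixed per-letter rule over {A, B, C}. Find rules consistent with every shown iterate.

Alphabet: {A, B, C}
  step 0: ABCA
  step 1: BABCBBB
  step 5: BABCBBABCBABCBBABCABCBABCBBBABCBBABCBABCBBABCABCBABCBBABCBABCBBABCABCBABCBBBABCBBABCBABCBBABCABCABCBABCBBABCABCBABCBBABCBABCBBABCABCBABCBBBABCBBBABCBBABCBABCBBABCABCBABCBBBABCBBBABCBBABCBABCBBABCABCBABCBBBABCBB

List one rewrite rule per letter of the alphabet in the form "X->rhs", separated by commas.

A->B, B->ABC, C->BB

  step 0 ⇒ step 1: ABCA ⇒ B·ABC·BB·B
    A ↦ B
    B ↦ ABC
    C ↦ BB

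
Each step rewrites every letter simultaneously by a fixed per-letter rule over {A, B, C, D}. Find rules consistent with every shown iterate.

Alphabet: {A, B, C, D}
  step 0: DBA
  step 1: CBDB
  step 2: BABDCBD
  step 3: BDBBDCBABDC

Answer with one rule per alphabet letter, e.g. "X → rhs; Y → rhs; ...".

  step 2 ⇒ step 3: BABDCBD ⇒ BD·B·BD·C·BA·BD·C
    A ↦ B
    B ↦ BD
    C ↦ BA
    D ↦ C

A->B, B->BD, C->BA, D->C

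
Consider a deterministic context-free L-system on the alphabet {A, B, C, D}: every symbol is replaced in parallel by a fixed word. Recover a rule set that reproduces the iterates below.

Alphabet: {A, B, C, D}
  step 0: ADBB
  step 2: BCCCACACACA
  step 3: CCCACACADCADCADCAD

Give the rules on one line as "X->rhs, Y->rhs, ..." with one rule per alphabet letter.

A->D, B->CC, C->CA, D->B

  step 2 ⇒ step 3: BCCCACACACA ⇒ CC·CA·CA·CA·D·CA·D·CA·D·CA·D
    A ↦ D
    B ↦ CC
    C ↦ CA
    D ↦ B  (constrained at step 0)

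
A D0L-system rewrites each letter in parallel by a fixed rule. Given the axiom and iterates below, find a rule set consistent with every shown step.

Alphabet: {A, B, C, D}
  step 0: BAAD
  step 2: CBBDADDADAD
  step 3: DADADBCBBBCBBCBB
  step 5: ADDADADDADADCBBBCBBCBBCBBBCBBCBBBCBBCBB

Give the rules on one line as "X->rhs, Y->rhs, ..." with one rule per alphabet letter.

  step 2 ⇒ step 3: CBBDADDADAD ⇒ D·AD·AD·B·CB·B·B·CB·B·CB·B
    A ↦ CB
    B ↦ AD
    C ↦ D
    D ↦ B

A->CB, B->AD, C->D, D->B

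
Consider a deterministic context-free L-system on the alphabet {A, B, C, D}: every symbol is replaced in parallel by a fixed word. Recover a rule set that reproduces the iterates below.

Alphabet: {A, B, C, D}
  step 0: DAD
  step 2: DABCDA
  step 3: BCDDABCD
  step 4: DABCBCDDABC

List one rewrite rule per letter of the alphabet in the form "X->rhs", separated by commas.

  step 3 ⇒ step 4: BCDDABCD ⇒ D·A·BC·BC·D·D·A·BC
    A ↦ D
    B ↦ D
    C ↦ A
    D ↦ BC

A->D, B->D, C->A, D->BC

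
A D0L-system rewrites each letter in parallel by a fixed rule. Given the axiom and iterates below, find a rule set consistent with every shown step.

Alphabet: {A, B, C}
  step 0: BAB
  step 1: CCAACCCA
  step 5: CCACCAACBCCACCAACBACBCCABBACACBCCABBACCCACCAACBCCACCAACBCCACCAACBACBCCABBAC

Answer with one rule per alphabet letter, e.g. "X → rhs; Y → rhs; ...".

A->AC, B->CCA, C->B

  step 0 ⇒ step 1: BAB ⇒ CCA·AC·CCA
    A ↦ AC
    B ↦ CCA
    C ↦ B  (constrained at step 1)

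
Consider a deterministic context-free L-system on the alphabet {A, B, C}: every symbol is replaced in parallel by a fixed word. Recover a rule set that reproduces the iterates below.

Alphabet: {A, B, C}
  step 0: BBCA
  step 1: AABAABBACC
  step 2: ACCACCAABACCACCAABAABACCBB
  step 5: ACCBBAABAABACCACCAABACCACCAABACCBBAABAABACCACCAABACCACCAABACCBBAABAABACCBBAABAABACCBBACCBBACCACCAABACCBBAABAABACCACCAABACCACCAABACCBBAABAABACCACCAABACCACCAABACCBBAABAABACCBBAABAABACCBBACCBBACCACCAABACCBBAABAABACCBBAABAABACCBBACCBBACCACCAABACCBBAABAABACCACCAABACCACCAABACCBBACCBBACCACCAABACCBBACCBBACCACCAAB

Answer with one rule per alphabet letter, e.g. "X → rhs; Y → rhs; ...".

A->ACC, B->AAB, C->B

  step 1 ⇒ step 2: AABAABBACC ⇒ ACC·ACC·AAB·ACC·ACC·AAB·AAB·ACC·B·B
    A ↦ ACC
    B ↦ AAB
    C ↦ B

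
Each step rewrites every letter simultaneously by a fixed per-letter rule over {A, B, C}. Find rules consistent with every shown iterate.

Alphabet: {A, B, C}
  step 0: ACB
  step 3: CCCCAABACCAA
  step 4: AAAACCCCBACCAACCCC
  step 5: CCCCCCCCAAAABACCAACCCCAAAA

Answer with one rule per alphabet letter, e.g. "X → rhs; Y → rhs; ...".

A->CC, B->BA, C->A

  step 4 ⇒ step 5: AAAACCCCBACCAACCCC ⇒ CC·CC·CC·CC·A·A·A·A·BA·CC·A·A·CC·CC·A·A·A·A
    A ↦ CC
    B ↦ BA
    C ↦ A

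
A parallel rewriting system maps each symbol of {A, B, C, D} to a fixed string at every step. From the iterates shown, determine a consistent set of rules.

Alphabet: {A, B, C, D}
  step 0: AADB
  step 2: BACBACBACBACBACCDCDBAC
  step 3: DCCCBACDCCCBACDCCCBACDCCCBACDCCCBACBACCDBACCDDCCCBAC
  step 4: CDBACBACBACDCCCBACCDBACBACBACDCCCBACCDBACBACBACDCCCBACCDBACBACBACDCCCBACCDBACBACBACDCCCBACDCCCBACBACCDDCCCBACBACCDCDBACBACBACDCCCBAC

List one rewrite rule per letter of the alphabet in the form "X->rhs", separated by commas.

A->CC, B->DC, C->BAC, D->CD

  step 3 ⇒ step 4: DCCCBACDCCCBACDCCCBACDCCCBACDCCCBACBACCDBACCDDCCCBAC ⇒ CD·BAC·BAC·BAC·DC·CC·BAC·CD·BAC·BAC·BAC·DC·CC·BAC·CD·BAC·BAC·BAC·DC·CC·BAC·CD·BAC·BAC·BAC·DC·CC·BAC·CD·BAC·BAC·BAC·DC·CC·BAC·DC·CC·BAC·BAC·CD·DC·CC·BAC·BAC·CD·CD·BAC·BAC·BAC·DC·CC·BAC
    A ↦ CC
    B ↦ DC
    C ↦ BAC
    D ↦ CD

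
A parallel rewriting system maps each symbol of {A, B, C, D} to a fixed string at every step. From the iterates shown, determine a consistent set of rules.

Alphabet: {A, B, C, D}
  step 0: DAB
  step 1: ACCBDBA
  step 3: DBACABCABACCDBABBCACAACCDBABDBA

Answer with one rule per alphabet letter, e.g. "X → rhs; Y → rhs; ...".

A->B, B->DBA, C->CA, D->ACC

  step 0 ⇒ step 1: DAB ⇒ ACC·B·DBA
    A ↦ B
    B ↦ DBA
    D ↦ ACC
    C ↦ CA  (constrained at step 1)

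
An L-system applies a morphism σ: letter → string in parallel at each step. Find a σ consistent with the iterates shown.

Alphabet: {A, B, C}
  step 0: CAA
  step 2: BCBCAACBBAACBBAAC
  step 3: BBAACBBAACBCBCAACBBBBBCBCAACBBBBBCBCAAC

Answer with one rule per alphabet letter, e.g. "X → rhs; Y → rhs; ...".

  step 2 ⇒ step 3: BCBCAACBBAACBBAAC ⇒ BB·AAC·BB·AAC·BC·BC·AAC·BB·BB·BC·BC·AAC·BB·BB·BC·BC·AAC
    A ↦ BC
    B ↦ BB
    C ↦ AAC

A->BC, B->BB, C->AAC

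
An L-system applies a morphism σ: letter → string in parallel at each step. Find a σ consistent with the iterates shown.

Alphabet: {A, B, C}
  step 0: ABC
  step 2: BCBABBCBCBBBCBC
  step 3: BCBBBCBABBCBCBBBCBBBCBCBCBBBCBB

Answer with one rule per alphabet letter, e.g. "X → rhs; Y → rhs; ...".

  step 2 ⇒ step 3: BCBABBCBCBBBCBC ⇒ BC·BB·BC·BAB·BC·BC·BB·BC·BB·BC·BC·BC·BB·BC·BB
    A ↦ BAB
    B ↦ BC
    C ↦ BB

A->BAB, B->BC, C->BB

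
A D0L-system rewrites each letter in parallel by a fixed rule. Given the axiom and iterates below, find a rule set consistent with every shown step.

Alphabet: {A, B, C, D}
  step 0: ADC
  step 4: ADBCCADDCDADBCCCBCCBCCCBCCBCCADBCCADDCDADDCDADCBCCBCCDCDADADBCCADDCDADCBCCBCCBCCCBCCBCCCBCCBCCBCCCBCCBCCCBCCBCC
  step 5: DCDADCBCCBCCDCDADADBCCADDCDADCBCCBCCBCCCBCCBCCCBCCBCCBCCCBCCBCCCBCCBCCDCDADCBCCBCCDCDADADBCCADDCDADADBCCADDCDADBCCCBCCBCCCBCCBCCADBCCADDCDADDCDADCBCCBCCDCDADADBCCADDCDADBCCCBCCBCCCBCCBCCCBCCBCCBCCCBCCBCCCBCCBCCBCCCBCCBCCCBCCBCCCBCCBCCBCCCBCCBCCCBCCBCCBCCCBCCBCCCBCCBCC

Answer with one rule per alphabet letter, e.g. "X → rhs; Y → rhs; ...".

A->DCD, B->C, C->BCC, D->AD

  step 4 ⇒ step 5: ADBCCADDCDADBCCCBCCBCCCBCCBCCADBCCADDCDADDCDADCBCCBCCDCDADADBCCADDCDADCBCCBCCBCCCBCCBCCCBCCBCCBCCCBCCBCCCBCCBCC ⇒ DCD·AD·C·BCC·BCC·DCD·AD·AD·BCC·AD·DCD·AD·C·BCC·BCC·BCC·C·BCC·BCC·C·BCC·BCC·BCC·C·BCC·BCC·C·BCC·BCC·DCD·AD·C·BCC·BCC·DCD·AD·AD·BCC·AD·DCD·AD·AD·BCC·AD·DCD·AD·BCC·C·BCC·BCC·C·BCC·BCC·AD·BCC·AD·DCD·AD·DCD·AD·C·BCC·BCC·DCD·AD·AD·BCC·AD·DCD·AD·BCC·C·BCC·BCC·C·BCC·BCC·C·BCC·BCC·BCC·C·BCC·BCC·C·BCC·BCC·BCC·C·BCC·BCC·C·BCC·BCC·C·BCC·BCC·BCC·C·BCC·BCC·C·BCC·BCC·BCC·C·BCC·BCC·C·BCC·BCC
    A ↦ DCD
    B ↦ C
    C ↦ BCC
    D ↦ AD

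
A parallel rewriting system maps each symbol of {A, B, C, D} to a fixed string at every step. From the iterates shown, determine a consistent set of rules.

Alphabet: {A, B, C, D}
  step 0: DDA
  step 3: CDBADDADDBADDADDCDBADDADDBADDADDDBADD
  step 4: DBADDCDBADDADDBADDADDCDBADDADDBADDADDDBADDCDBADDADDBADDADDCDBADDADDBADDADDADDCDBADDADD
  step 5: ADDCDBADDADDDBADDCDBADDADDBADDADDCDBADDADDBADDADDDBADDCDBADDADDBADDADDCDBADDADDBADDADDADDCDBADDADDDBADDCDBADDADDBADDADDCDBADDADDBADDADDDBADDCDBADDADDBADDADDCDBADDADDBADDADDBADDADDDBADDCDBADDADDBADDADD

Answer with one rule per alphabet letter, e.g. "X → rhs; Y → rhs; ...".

  step 4 ⇒ step 5: DBADDCDBADDADDBADDADDCDBADDADDBADDADDDBADDCDBADDADDBADDADDCDBADDADDBADDADDADDCDBADDADD ⇒ ADD·CD·B·ADD·ADD·DB·ADD·CD·B·ADD·ADD·B·ADD·ADD·CD·B·ADD·ADD·B·ADD·ADD·DB·ADD·CD·B·ADD·ADD·B·ADD·ADD·CD·B·ADD·ADD·B·ADD·ADD·ADD·CD·B·ADD·ADD·DB·ADD·CD·B·ADD·ADD·B·ADD·ADD·CD·B·ADD·ADD·B·ADD·ADD·DB·ADD·CD·B·ADD·ADD·B·ADD·ADD·CD·B·ADD·ADD·B·ADD·ADD·B·ADD·ADD·DB·ADD·CD·B·ADD·ADD·B·ADD·ADD
    A ↦ B
    B ↦ CD
    C ↦ DB
    D ↦ ADD

A->B, B->CD, C->DB, D->ADD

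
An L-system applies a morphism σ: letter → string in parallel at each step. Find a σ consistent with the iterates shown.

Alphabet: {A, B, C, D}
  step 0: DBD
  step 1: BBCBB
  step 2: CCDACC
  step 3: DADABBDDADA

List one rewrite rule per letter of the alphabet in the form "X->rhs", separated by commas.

  step 2 ⇒ step 3: CCDACC ⇒ DA·DA·BB·D·DA·DA
    A ↦ D
    C ↦ DA
    D ↦ BB
  step 0 ⇒ step 1: DBD ⇒ BB·C·BB
    B ↦ C

A->D, B->C, C->DA, D->BB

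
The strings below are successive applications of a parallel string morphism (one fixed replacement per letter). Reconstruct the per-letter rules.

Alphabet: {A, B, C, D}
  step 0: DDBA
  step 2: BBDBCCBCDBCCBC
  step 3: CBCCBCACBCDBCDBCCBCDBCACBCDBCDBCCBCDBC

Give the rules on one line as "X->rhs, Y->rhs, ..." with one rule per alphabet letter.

A->B, B->CBC, C->DBC, D->A

  step 2 ⇒ step 3: BBDBCCBCDBCCBC ⇒ CBC·CBC·A·CBC·DBC·DBC·CBC·DBC·A·CBC·DBC·DBC·CBC·DBC
    B ↦ CBC
    C ↦ DBC
    D ↦ A
    A ↦ B  (constrained at step 0)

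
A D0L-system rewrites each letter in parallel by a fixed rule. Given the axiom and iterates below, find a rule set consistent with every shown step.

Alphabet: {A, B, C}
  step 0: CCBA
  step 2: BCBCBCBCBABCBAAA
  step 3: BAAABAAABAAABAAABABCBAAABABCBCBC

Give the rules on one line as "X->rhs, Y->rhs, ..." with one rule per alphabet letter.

A->BC, B->BA, C->AA

  step 2 ⇒ step 3: BCBCBCBCBABCBAAA ⇒ BA·AA·BA·AA·BA·AA·BA·AA·BA·BC·BA·AA·BA·BC·BC·BC
    A ↦ BC
    B ↦ BA
    C ↦ AA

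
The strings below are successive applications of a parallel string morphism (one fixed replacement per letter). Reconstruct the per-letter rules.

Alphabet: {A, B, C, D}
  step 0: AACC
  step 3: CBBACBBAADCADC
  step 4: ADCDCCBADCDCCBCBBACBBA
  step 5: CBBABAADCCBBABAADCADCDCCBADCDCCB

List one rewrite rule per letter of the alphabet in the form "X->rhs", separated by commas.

  step 4 ⇒ step 5: ADCDCCBADCDCCBCBBACBBA ⇒ CB·B·A·B·A·A·DC·CB·B·A·B·A·A·DC·A·DC·DC·CB·A·DC·DC·CB
    A ↦ CB
    B ↦ DC
    C ↦ A
    D ↦ B

A->CB, B->DC, C->A, D->B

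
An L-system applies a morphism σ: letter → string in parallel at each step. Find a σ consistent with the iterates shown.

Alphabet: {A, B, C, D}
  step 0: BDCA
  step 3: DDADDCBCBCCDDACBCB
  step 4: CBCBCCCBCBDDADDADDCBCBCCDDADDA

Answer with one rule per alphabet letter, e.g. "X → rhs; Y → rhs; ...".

A->CC, B->DA, C->D, D->CB

  step 3 ⇒ step 4: DDADDCBCBCCDDACBCB ⇒ CB·CB·CC·CB·CB·D·DA·D·DA·D·D·CB·CB·CC·D·DA·D·DA
    A ↦ CC
    B ↦ DA
    C ↦ D
    D ↦ CB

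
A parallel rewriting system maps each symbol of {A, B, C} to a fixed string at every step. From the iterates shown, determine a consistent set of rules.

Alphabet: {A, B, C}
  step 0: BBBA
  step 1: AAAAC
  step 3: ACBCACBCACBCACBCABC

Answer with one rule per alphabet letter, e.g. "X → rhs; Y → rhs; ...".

  step 0 ⇒ step 1: BBBA ⇒ A·A·A·AC
    A ↦ AC
    B ↦ A
    C ↦ BC  (constrained at step 1)

A->AC, B->A, C->BC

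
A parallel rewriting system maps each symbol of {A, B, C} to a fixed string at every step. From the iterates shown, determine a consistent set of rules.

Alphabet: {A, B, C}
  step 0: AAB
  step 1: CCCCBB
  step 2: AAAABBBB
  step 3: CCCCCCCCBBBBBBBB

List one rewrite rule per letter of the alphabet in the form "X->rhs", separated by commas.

  step 2 ⇒ step 3: AAAABBBB ⇒ CC·CC·CC·CC·BB·BB·BB·BB
    A ↦ CC
    B ↦ BB
  step 1 ⇒ step 2: CCCCBB ⇒ A·A·A·A·BB·BB
    C ↦ A

A->CC, B->BB, C->A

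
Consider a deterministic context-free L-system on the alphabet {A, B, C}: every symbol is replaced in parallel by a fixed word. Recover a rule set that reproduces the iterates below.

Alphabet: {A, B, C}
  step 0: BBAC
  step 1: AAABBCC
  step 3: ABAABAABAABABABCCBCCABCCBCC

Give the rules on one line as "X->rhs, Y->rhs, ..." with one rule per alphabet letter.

A->AB, B->A, C->BCC

  step 0 ⇒ step 1: BBAC ⇒ A·A·AB·BCC
    A ↦ AB
    B ↦ A
    C ↦ BCC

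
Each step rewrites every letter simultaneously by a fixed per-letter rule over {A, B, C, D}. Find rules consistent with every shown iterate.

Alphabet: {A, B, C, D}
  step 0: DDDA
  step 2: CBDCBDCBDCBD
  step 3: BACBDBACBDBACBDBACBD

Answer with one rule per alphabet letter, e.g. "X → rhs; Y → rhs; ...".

A->BD, B->C, C->BA, D->BD

  step 2 ⇒ step 3: CBDCBDCBDCBD ⇒ BA·C·BD·BA·C·BD·BA·C·BD·BA·C·BD
    B ↦ C
    C ↦ BA
    D ↦ BD
    A ↦ BD  (constrained at step 0)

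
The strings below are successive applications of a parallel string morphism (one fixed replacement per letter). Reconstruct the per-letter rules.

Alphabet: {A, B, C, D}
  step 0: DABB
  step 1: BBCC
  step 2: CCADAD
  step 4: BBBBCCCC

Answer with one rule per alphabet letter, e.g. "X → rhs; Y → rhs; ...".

A->B, B->C, C->AD, D->B

  step 1 ⇒ step 2: BBCC ⇒ C·C·AD·AD
    B ↦ C
    C ↦ AD
  step 0 ⇒ step 1: DABB ⇒ B·B·C·C
    A ↦ B
  step 0 ⇒ step 1: DABB ⇒ B·B·C·C
    D ↦ B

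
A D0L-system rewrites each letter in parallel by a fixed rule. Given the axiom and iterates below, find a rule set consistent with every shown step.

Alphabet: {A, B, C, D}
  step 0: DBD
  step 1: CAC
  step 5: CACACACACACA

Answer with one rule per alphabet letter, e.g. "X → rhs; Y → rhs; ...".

A->DB, B->A, C->DB, D->C

  step 0 ⇒ step 1: DBD ⇒ C·A·C
    B ↦ A
    D ↦ C
    A ↦ DB  (constrained at step 1)
    C ↦ DB  (constrained at step 1)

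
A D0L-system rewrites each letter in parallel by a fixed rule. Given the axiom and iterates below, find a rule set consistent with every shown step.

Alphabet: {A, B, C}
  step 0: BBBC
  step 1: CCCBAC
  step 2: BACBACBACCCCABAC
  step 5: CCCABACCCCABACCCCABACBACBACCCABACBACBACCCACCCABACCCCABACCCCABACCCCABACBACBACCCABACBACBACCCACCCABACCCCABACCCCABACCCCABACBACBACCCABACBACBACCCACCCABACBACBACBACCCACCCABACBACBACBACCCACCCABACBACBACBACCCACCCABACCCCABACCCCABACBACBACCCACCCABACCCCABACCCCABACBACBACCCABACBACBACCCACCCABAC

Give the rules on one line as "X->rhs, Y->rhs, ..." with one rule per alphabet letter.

A->CCA, B->C, C->BAC

  step 1 ⇒ step 2: CCCBAC ⇒ BAC·BAC·BAC·C·CCA·BAC
    A ↦ CCA
    B ↦ C
    C ↦ BAC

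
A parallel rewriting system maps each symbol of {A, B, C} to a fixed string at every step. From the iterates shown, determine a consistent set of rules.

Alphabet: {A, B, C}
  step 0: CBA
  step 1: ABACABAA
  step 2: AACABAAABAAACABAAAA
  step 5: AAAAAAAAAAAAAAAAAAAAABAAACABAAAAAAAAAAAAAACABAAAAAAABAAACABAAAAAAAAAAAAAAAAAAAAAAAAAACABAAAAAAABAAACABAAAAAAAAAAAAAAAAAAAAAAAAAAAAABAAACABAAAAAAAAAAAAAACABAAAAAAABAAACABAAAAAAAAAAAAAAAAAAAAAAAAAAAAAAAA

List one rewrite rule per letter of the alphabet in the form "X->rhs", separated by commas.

A->AA, B->CAB, C->ABA

  step 1 ⇒ step 2: ABACABAA ⇒ AA·CAB·AA·ABA·AA·CAB·AA·AA
    A ↦ AA
    B ↦ CAB
    C ↦ ABA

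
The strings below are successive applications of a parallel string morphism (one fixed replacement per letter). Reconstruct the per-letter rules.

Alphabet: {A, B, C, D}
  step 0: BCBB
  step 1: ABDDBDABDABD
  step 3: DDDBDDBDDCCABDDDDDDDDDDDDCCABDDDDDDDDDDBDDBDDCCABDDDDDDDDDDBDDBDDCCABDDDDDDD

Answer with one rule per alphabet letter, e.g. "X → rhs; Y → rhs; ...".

A->DCC, B->ABD, C->DBD, D->DD

  step 0 ⇒ step 1: BCBB ⇒ ABD·DBD·ABD·ABD
    B ↦ ABD
    C ↦ DBD
    A ↦ DCC  (constrained at step 1)
    D ↦ DD  (constrained at step 1)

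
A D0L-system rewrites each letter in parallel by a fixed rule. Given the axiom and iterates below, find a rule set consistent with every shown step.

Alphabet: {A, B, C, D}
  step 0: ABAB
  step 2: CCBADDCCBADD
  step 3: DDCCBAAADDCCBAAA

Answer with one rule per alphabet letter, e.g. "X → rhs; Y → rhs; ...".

A->BA, B->CC, C->D, D->A

  step 2 ⇒ step 3: CCBADDCCBADD ⇒ D·D·CC·BA·A·A·D·D·CC·BA·A·A
    A ↦ BA
    B ↦ CC
    C ↦ D
    D ↦ A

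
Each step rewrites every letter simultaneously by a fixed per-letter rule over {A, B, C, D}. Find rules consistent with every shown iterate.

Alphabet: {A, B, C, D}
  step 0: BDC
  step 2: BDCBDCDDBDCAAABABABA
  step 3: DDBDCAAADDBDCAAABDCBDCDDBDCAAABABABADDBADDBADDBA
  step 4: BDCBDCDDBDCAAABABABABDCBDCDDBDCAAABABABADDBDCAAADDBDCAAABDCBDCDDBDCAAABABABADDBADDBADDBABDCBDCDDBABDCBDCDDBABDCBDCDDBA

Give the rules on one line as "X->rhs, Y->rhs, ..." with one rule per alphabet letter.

  step 3 ⇒ step 4: DDBDCAAADDBDCAAABDCBDCDDBDCAAABABABADDBADDBADDBA ⇒ BDC·BDC·DD·BDC·AAA·BA·BA·BA·BDC·BDC·DD·BDC·AAA·BA·BA·BA·DD·BDC·AAA·DD·BDC·AAA·BDC·BDC·DD·BDC·AAA·BA·BA·BA·DD·BA·DD·BA·DD·BA·BDC·BDC·DD·BA·BDC·BDC·DD·BA·BDC·BDC·DD·BA
    A ↦ BA
    B ↦ DD
    C ↦ AAA
    D ↦ BDC

A->BA, B->DD, C->AAA, D->BDC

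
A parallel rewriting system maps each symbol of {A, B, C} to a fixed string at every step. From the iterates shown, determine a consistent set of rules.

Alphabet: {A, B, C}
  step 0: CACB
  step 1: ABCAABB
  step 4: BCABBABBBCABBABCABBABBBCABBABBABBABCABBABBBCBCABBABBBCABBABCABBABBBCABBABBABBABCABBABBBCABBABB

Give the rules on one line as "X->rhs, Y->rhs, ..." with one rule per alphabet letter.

A->BC, B->ABB, C->A

  step 0 ⇒ step 1: CACB ⇒ A·BC·A·ABB
    A ↦ BC
    B ↦ ABB
    C ↦ A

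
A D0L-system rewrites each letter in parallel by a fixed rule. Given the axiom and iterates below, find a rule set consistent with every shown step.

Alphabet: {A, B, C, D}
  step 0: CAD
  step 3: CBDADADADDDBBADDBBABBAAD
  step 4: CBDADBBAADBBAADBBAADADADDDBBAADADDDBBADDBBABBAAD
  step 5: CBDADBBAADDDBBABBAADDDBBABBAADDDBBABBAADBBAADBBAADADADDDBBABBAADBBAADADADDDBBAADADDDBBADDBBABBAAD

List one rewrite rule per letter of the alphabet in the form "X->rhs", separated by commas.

A->BBA, B->D, C->CB, D->AD

  step 4 ⇒ step 5: CBDADBBAADBBAADBBAADADADDDBBAADADDDBBADDBBABBAAD ⇒ CB·D·AD·BBA·AD·D·D·BBA·BBA·AD·D·D·BBA·BBA·AD·D·D·BBA·BBA·AD·BBA·AD·BBA·AD·AD·AD·D·D·BBA·BBA·AD·BBA·AD·AD·AD·D·D·BBA·AD·AD·D·D·BBA·D·D·BBA·BBA·AD
    A ↦ BBA
    B ↦ D
    C ↦ CB
    D ↦ AD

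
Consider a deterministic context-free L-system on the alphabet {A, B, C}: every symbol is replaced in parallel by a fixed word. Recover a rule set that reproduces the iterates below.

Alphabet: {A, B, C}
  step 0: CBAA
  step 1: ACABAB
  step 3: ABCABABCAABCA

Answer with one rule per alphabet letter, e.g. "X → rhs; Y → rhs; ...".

A->AB, B->C, C->A

  step 0 ⇒ step 1: CBAA ⇒ A·C·AB·AB
    A ↦ AB
    B ↦ C
    C ↦ A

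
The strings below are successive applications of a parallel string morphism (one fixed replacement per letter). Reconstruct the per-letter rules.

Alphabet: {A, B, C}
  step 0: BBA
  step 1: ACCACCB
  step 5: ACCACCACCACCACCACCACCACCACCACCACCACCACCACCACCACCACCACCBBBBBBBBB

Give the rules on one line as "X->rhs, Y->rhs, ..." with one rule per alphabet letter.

A->B, B->ACC, C->B

  step 0 ⇒ step 1: BBA ⇒ ACC·ACC·B
    A ↦ B
    B ↦ ACC
    C ↦ B  (constrained at step 1)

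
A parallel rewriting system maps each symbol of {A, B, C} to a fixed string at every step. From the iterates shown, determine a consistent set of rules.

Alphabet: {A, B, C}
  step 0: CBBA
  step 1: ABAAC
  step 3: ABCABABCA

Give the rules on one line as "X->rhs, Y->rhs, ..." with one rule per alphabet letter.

  step 0 ⇒ step 1: CBBA ⇒ AB·A·A·C
    A ↦ C
    B ↦ A
    C ↦ AB

A->C, B->A, C->AB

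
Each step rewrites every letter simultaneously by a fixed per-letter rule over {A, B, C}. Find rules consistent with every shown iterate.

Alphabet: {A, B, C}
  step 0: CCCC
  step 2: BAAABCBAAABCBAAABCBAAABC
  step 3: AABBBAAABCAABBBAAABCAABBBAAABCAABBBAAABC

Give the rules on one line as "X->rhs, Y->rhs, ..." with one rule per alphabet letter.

A->B, B->AA, C->ABC

  step 2 ⇒ step 3: BAAABCBAAABCBAAABCBAAABC ⇒ AA·B·B·B·AA·ABC·AA·B·B·B·AA·ABC·AA·B·B·B·AA·ABC·AA·B·B·B·AA·ABC
    A ↦ B
    B ↦ AA
    C ↦ ABC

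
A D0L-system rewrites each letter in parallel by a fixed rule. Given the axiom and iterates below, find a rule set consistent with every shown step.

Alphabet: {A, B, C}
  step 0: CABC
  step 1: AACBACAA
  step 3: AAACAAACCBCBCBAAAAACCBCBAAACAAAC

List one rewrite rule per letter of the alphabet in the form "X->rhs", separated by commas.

A->CB, B->AC, C->AA

  step 0 ⇒ step 1: CABC ⇒ AA·CB·AC·AA
    A ↦ CB
    B ↦ AC
    C ↦ AA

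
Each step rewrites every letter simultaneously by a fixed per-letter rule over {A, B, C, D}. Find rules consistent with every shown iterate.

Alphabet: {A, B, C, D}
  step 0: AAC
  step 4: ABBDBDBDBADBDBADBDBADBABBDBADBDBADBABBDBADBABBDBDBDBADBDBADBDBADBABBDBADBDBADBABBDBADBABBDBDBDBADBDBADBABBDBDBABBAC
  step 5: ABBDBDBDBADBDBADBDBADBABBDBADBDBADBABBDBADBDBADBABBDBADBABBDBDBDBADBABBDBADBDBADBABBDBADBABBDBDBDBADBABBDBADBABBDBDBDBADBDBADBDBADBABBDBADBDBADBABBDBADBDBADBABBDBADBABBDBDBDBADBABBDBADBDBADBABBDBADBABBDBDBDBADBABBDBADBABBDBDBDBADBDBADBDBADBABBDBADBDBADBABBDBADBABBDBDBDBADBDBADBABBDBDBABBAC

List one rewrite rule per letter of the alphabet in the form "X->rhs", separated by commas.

  step 4 ⇒ step 5: ABBDBDBDBADBDBADBDBADBABBDBADBDBADBABBDBADBABBDBDBDBADBDBADBDBADBABBDBADBDBADBABBDBADBABBDBDBDBADBDBADBABBDBDBABBAC ⇒ ABB·DB·DB·DBA·DB·DBA·DB·DBA·DB·ABB·DBA·DB·DBA·DB·ABB·DBA·DB·DBA·DB·ABB·DBA·DB·ABB·DB·DB·DBA·DB·ABB·DBA·DB·DBA·DB·ABB·DBA·DB·ABB·DB·DB·DBA·DB·ABB·DBA·DB·ABB·DB·DB·DBA·DB·DBA·DB·DBA·DB·ABB·DBA·DB·DBA·DB·ABB·DBA·DB·DBA·DB·ABB·DBA·DB·ABB·DB·DB·DBA·DB·ABB·DBA·DB·DBA·DB·ABB·DBA·DB·ABB·DB·DB·DBA·DB·ABB·DBA·DB·ABB·DB·DB·DBA·DB·DBA·DB·DBA·DB·ABB·DBA·DB·DBA·DB·ABB·DBA·DB·ABB·DB·DB·DBA·DB·DBA·DB·ABB·DB·DB·ABB·AC
    A ↦ ABB
    B ↦ DB
    C ↦ AC
    D ↦ DBA

A->ABB, B->DB, C->AC, D->DBA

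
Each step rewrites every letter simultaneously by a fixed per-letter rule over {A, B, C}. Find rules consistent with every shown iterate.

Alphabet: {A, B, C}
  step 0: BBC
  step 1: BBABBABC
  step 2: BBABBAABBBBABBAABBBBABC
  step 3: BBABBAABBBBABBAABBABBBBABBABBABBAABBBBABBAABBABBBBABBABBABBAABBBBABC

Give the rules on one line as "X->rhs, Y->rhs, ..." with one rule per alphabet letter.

  step 2 ⇒ step 3: BBABBAABBBBABBAABBBBABC ⇒ BBA·BBA·ABB·BBA·BBA·ABB·ABB·BBA·BBA·BBA·BBA·ABB·BBA·BBA·ABB·ABB·BBA·BBA·BBA·BBA·ABB·BBA·BC
    A ↦ ABB
    B ↦ BBA
    C ↦ BC

A->ABB, B->BBA, C->BC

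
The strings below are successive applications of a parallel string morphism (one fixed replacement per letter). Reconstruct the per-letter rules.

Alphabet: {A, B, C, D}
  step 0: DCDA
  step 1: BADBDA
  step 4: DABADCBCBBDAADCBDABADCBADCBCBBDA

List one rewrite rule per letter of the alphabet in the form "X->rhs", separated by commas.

A->DA, B->CB, C->AD, D->B

  step 0 ⇒ step 1: DCDA ⇒ B·AD·B·DA
    A ↦ DA
    C ↦ AD
    D ↦ B
    B ↦ CB  (constrained at step 1)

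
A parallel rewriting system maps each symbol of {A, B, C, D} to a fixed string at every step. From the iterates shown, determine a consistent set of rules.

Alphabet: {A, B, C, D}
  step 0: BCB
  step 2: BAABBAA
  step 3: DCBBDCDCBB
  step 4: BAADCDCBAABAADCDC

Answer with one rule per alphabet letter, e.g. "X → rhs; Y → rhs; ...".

  step 3 ⇒ step 4: DCBBDCDCBB ⇒ BA·A·DC·DC·BA·A·BA·A·DC·DC
    B ↦ DC
    C ↦ A
    D ↦ BA
  step 2 ⇒ step 3: BAABBAA ⇒ DC·B·B·DC·DC·B·B
    A ↦ B

A->B, B->DC, C->A, D->BA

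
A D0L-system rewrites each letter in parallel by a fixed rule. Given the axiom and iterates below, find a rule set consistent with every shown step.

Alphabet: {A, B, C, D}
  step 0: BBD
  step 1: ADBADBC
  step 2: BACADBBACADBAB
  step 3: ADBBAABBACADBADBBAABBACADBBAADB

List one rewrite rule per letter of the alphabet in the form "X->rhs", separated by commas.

A->BA, B->ADB, C->AB, D->C

  step 2 ⇒ step 3: BACADBBACADBAB ⇒ ADB·BA·AB·BA·C·ADB·ADB·BA·AB·BA·C·ADB·BA·ADB
    A ↦ BA
    B ↦ ADB
    C ↦ AB
    D ↦ C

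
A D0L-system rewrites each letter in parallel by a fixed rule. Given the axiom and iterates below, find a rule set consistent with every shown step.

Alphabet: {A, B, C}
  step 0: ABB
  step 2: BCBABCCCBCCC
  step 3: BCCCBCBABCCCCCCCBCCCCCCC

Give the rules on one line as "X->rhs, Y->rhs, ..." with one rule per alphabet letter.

  step 2 ⇒ step 3: BCBABCCCBCCC ⇒ BC·CC·BC·BA·BC·CC·CC·CC·BC·CC·CC·CC
    A ↦ BA
    B ↦ BC
    C ↦ CC

A->BA, B->BC, C->CC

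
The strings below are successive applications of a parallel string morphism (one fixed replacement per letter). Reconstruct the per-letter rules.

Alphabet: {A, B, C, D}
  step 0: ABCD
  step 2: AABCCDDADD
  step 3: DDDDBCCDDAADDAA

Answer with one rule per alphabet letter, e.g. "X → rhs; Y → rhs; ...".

  step 2 ⇒ step 3: AABCCDDADD ⇒ DD·DD·BCC·D·D·A·A·DD·A·A
    A ↦ DD
    B ↦ BCC
    C ↦ D
    D ↦ A

A->DD, B->BCC, C->D, D->A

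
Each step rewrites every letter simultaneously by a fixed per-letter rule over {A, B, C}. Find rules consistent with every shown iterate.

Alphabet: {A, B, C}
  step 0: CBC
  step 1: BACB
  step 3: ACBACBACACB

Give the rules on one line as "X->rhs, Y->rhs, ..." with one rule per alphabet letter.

  step 0 ⇒ step 1: CBC ⇒ B·AC·B
    B ↦ AC
    C ↦ B
    A ↦ AC  (constrained at step 1)

A->AC, B->AC, C->B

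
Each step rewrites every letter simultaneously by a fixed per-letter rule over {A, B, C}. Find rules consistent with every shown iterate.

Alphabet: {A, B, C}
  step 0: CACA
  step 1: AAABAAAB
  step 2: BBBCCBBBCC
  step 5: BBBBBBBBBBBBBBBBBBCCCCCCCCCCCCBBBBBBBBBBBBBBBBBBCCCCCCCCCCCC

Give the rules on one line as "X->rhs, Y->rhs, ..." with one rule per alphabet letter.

A->B, B->CC, C->AAA

  step 1 ⇒ step 2: AAABAAAB ⇒ B·B·B·CC·B·B·B·CC
    A ↦ B
    B ↦ CC
  step 0 ⇒ step 1: CACA ⇒ AAA·B·AAA·B
    C ↦ AAA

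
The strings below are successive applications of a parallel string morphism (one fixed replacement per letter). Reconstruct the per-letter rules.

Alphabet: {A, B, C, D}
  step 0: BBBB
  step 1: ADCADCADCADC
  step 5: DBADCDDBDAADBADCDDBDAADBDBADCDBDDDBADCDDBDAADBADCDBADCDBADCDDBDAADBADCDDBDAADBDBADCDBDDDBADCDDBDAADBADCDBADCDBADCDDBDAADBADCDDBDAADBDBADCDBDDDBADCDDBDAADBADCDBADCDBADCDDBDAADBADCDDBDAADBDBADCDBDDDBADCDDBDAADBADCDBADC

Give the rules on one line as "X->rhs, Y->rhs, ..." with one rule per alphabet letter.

A->D, B->ADC, C->DAA, D->DB

  step 0 ⇒ step 1: BBBB ⇒ ADC·ADC·ADC·ADC
    B ↦ ADC
    A ↦ D  (constrained at step 1)
    C ↦ DAA  (constrained at step 1)
    D ↦ DB  (constrained at step 1)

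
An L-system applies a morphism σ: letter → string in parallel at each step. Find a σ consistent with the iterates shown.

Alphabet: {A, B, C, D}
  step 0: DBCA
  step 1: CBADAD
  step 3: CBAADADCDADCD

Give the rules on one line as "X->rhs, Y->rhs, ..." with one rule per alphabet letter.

A->AD, B->BA, C->D, D->C

  step 0 ⇒ step 1: DBCA ⇒ C·BA·D·AD
    A ↦ AD
    B ↦ BA
    C ↦ D
    D ↦ C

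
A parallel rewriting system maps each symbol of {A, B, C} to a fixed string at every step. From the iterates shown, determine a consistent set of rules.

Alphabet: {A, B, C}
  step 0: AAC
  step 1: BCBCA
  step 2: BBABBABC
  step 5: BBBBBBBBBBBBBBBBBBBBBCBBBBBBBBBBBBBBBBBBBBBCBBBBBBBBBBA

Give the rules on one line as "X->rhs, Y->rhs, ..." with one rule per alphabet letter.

A->BC, B->BB, C->A

  step 1 ⇒ step 2: BCBCA ⇒ BB·A·BB·A·BC
    A ↦ BC
    B ↦ BB
    C ↦ A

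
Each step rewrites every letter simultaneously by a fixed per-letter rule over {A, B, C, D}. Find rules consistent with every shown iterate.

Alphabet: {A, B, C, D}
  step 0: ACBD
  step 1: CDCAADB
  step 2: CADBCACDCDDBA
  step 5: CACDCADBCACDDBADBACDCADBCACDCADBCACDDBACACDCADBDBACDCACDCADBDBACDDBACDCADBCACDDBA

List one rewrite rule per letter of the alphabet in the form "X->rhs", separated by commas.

  step 1 ⇒ step 2: CDCAADB ⇒ CA·DB·CA·CD·CD·DB·A
    A ↦ CD
    B ↦ A
    C ↦ CA
    D ↦ DB

A->CD, B->A, C->CA, D->DB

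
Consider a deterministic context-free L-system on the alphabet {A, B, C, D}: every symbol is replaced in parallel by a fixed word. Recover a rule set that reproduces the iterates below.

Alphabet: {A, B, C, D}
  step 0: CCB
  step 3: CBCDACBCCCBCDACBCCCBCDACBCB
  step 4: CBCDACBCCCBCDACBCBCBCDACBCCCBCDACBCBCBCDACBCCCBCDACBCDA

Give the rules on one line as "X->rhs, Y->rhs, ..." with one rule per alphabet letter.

A->C, B->CDA, C->CB, D->C

  step 3 ⇒ step 4: CBCDACBCCCBCDACBCCCBCDACBCB ⇒ CB·CDA·CB·C·C·CB·CDA·CB·CB·CB·CDA·CB·C·C·CB·CDA·CB·CB·CB·CDA·CB·C·C·CB·CDA·CB·CDA
    A ↦ C
    B ↦ CDA
    C ↦ CB
    D ↦ C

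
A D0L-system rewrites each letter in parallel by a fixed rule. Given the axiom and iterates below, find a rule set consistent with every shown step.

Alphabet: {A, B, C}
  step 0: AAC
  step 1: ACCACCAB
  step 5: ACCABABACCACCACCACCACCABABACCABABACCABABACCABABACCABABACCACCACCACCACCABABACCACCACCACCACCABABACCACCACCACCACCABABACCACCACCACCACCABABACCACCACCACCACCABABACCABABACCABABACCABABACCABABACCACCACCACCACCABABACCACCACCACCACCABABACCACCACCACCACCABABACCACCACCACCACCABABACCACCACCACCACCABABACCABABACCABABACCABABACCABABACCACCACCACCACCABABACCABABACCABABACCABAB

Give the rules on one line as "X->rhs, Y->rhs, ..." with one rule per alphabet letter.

  step 0 ⇒ step 1: AAC ⇒ ACC·ACC·AB
    A ↦ ACC
    C ↦ AB
    B ↦ ACC  (constrained at step 1)

A->ACC, B->ACC, C->AB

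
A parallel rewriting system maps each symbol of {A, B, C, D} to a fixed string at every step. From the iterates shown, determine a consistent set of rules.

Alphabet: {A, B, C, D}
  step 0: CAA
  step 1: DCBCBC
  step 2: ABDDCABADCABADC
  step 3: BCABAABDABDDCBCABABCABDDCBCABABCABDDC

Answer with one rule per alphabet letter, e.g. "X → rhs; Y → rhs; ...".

A->BC, B->ABA, C->DC, D->ABD

  step 2 ⇒ step 3: ABDDCABADCABADC ⇒ BC·ABA·ABD·ABD·DC·BC·ABA·BC·ABD·DC·BC·ABA·BC·ABD·DC
    A ↦ BC
    B ↦ ABA
    C ↦ DC
    D ↦ ABD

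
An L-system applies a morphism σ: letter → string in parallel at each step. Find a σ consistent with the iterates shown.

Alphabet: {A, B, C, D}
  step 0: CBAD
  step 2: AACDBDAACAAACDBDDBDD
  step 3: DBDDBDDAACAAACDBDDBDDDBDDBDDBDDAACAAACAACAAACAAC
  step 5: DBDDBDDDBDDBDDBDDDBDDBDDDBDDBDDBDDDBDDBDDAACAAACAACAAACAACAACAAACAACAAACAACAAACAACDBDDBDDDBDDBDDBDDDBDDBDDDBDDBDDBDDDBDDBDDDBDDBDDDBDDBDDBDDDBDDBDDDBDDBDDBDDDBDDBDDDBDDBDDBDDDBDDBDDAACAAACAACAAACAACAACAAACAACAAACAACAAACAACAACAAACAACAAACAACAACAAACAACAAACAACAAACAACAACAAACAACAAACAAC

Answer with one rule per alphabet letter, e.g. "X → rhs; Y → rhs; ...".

  step 2 ⇒ step 3: AACDBDAACAAACDBDDBDD ⇒ DBD·DBD·D·AAC·A·AAC·DBD·DBD·D·DBD·DBD·DBD·D·AAC·A·AAC·AAC·A·AAC·AAC
    A ↦ DBD
    B ↦ A
    C ↦ D
    D ↦ AAC

A->DBD, B->A, C->D, D->AAC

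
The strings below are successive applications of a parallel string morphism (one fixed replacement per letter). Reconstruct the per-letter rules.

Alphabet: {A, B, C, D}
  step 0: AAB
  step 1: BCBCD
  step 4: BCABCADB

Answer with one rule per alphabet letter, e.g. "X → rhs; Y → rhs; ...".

  step 0 ⇒ step 1: AAB ⇒ BC·BC·D
    A ↦ BC
    B ↦ D
    C ↦ B  (constrained at step 1)
    D ↦ A  (constrained at step 1)

A->BC, B->D, C->B, D->A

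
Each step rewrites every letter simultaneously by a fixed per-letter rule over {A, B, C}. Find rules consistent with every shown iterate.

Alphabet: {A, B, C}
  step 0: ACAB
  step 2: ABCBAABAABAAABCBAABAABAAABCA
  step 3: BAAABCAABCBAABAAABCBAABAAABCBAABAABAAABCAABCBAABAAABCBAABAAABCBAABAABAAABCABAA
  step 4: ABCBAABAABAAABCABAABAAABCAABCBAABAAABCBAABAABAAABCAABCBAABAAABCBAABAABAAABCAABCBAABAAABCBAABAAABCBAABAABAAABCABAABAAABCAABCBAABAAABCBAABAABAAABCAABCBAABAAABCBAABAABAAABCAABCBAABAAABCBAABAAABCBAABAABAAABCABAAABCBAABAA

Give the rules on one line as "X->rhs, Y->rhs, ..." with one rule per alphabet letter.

  step 3 ⇒ step 4: BAAABCAABCBAABAAABCBAABAAABCBAABAABAAABCAABCBAABAAABCBAABAAABCBAABAABAAABCABAA ⇒ ABC·BAA·BAA·BAA·ABC·A·BAA·BAA·ABC·A·ABC·BAA·BAA·ABC·BAA·BAA·BAA·ABC·A·ABC·BAA·BAA·ABC·BAA·BAA·BAA·ABC·A·ABC·BAA·BAA·ABC·BAA·BAA·ABC·BAA·BAA·BAA·ABC·A·BAA·BAA·ABC·A·ABC·BAA·BAA·ABC·BAA·BAA·BAA·ABC·A·ABC·BAA·BAA·ABC·BAA·BAA·BAA·ABC·A·ABC·BAA·BAA·ABC·BAA·BAA·ABC·BAA·BAA·BAA·ABC·A·BAA·ABC·BAA·BAA
    A ↦ BAA
    B ↦ ABC
    C ↦ A

A->BAA, B->ABC, C->A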